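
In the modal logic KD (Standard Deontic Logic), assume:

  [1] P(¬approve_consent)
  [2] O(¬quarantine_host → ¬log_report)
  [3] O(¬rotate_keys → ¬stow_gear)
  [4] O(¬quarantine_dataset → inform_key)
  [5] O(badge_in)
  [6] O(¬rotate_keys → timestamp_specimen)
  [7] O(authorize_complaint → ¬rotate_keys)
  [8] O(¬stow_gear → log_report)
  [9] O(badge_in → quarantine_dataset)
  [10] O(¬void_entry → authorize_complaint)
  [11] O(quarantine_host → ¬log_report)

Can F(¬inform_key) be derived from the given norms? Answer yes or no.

No

Premise 4 is O(¬quarantine_dataset → inform_key), but O(¬quarantine_dataset) is not derivable from the premises, so it does not yield O(inform_key).
No other premise forces O(inform_key). An ideal world satisfying every premise can still have ¬inform_key true, so F(¬inform_key) is not derivable.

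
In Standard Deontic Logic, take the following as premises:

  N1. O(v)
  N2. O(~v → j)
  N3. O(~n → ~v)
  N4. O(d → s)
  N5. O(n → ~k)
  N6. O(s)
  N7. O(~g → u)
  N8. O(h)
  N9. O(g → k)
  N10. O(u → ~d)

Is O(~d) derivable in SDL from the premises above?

Yes

Premise 1 states O(v) outright.
Premise 3, O(~n → ~v), contraposes to O(v → n); with O(v) we get O(n).
Premise 5 is O(n → ~k); since O(n), deontic closure gives O(~k).
Premise 9, O(g → k), contraposes to O(~k → ~g); with O(~k) we get O(~g).
From O(~g) and premise 7, O(~g → u), we obtain O(u).
Applying K to premise 10 (O(u → ~d)) and O(u) yields O(~d).
Premises 2, 4, 6, 8 do not contribute to this derivation.
So O(~d) follows.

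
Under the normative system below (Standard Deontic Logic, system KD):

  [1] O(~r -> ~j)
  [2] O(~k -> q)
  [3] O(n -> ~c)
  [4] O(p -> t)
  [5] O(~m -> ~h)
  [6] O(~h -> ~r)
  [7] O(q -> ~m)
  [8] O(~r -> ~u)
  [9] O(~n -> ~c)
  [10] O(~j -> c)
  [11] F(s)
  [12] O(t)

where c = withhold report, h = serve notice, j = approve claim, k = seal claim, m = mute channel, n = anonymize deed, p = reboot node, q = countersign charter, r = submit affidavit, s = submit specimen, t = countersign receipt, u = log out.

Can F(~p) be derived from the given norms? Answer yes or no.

Premise 4 is O(p -> t); even if O(t) held, inferring O(p) would be affirming the consequent — invalid.
No other premise forces O(p). An ideal world satisfying every premise can still have ~p true, so F(~p) is not derivable.

No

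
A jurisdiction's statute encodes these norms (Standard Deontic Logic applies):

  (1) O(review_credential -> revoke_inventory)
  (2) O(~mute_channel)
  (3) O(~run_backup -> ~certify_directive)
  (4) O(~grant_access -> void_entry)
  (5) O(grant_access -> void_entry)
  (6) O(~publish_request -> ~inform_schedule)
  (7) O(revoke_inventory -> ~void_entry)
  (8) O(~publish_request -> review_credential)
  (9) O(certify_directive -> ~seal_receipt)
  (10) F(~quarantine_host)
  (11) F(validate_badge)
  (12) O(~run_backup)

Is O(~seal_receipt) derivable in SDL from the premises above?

No

Premise 9 is O(certify_directive -> ~seal_receipt), but O(certify_directive) is not derivable from the premises, so it does not yield O(~seal_receipt).
No other premise forces O(~seal_receipt). An ideal world satisfying every premise can still have ~seal_receipt false, so O(~seal_receipt) is not derivable.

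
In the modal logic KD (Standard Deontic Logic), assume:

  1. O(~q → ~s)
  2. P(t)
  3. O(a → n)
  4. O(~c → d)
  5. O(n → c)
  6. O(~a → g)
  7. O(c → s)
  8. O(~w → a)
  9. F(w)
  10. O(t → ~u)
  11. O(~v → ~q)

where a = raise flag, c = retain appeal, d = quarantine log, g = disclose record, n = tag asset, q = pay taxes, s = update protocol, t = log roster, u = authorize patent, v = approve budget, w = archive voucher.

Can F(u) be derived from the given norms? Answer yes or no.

Premise 10 is O(t → ~u), but O(t) is not derivable from the premises (the permission P(t) asserts only ~O(~t), not O(t)), so it does not yield O(~u).
No other premise forces O(~u). An ideal world satisfying every premise can still have u true, so F(u) is not derivable.

No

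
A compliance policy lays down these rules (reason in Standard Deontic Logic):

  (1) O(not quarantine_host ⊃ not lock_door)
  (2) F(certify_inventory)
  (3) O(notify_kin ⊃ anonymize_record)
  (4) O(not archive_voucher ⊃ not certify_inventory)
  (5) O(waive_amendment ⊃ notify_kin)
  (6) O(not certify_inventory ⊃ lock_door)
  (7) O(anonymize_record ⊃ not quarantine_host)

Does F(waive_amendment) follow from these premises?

Premise 2 is F(certify_inventory), i.e. O(not certify_inventory).
With premise 6, O(not certify_inventory ⊃ lock_door), the K-axiom yields O(lock_door).
Premise 1 is O(not quarantine_host ⊃ not lock_door); contrapositively O(lock_door ⊃ quarantine_host). Since O(lock_door) holds, K gives O(quarantine_host).
Premise 7, O(anonymize_record ⊃ not quarantine_host), contraposes to O(quarantine_host ⊃ not anonymize_record); with O(quarantine_host) we get O(not anonymize_record).
The contrapositive of premise 3 (O(notify_kin ⊃ anonymize_record)) is O(not anonymize_record ⊃ not notify_kin), and O(not anonymize_record) is already established, so O(not notify_kin).
Premise 5, O(waive_amendment ⊃ notify_kin), contraposes to O(not notify_kin ⊃ not waive_amendment); with O(not notify_kin) we get O(not waive_amendment).
Premise 4 does not contribute to this derivation.
So O(not waive_amendment) holds, i.e. F(waive_amendment). The claim follows.

Yes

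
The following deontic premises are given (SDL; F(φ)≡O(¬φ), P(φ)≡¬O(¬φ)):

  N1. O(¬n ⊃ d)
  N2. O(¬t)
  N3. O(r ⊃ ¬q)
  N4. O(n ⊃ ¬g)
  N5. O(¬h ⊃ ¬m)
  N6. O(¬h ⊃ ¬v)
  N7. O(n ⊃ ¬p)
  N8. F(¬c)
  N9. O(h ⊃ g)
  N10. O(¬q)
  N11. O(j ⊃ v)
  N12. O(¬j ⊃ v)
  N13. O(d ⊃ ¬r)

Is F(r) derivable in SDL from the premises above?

Premises 11 and 12 are O(j ⊃ v) and O(¬j ⊃ v); every ideal world satisfies j or ¬j, so in either case v holds — hence O(v).
Premise 6, O(¬h ⊃ ¬v), contraposes to O(v ⊃ h); with O(v) we get O(h).
With premise 9, O(h ⊃ g), the K-axiom yields O(g).
Premise 4, O(n ⊃ ¬g), contraposes to O(g ⊃ ¬n); with O(g) we get O(¬n).
Applying K to premise 1 (O(¬n ⊃ d)) and O(¬n) yields O(d).
Applying K to premise 13 (O(d ⊃ ¬r)) and O(d) yields O(¬r).
Premises 2, 3, 5, 7, 8, 10 do not contribute to this derivation.
So O(¬r) holds, i.e. F(r). The claim follows.

Yes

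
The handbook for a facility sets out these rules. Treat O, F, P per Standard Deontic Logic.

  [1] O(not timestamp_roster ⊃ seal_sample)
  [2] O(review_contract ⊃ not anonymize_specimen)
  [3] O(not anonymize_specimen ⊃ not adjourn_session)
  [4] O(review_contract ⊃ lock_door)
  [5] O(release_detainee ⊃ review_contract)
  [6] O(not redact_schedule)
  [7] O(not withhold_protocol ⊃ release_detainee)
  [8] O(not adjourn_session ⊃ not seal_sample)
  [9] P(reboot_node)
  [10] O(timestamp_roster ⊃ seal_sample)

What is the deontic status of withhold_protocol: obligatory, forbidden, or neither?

Obligatory

Premises 1 and 10 cover both cases: O(not timestamp_roster ⊃ seal_sample) and O(timestamp_roster ⊃ seal_sample). Since not timestamp_roster ∨ timestamp_roster is a tautology, O(seal_sample) follows.
Premise 8 is O(not adjourn_session ⊃ not seal_sample); contrapositively O(seal_sample ⊃ adjourn_session). Since O(seal_sample) holds, K gives O(adjourn_session).
Premise 3, O(not anonymize_specimen ⊃ not adjourn_session), contraposes to O(adjourn_session ⊃ anonymize_specimen); with O(adjourn_session) we get O(anonymize_specimen).
The contrapositive of premise 2 (O(review_contract ⊃ not anonymize_specimen)) is O(anonymize_specimen ⊃ not review_contract), and O(anonymize_specimen) is already established, so O(not review_contract).
The contrapositive of premise 5 (O(release_detainee ⊃ review_contract)) is O(not review_contract ⊃ not release_detainee), and O(not review_contract) is already established, so O(not release_detainee).
Premise 7, O(not withhold_protocol ⊃ release_detainee), contraposes to O(not release_detainee ⊃ withhold_protocol); with O(not release_detainee) we get O(withhold_protocol).
Premises 4, 6, 9 do not contribute to this derivation.
Hence withhold_protocol is obligatory.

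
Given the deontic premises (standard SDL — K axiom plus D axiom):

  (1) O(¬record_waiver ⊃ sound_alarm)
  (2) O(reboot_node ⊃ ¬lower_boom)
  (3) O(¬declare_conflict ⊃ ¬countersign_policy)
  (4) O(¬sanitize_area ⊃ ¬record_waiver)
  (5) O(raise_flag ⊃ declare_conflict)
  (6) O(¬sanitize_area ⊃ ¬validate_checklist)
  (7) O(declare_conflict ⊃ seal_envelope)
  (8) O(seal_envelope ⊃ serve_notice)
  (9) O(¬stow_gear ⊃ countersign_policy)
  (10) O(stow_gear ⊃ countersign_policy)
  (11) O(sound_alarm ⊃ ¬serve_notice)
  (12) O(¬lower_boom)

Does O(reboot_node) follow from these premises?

Premise 2 is O(reboot_node ⊃ ¬lower_boom); even if O(¬lower_boom) held, inferring O(reboot_node) would be affirming the consequent — invalid.
No other premise forces O(reboot_node). An ideal world satisfying every premise can still have reboot_node false, so O(reboot_node) is not derivable.

No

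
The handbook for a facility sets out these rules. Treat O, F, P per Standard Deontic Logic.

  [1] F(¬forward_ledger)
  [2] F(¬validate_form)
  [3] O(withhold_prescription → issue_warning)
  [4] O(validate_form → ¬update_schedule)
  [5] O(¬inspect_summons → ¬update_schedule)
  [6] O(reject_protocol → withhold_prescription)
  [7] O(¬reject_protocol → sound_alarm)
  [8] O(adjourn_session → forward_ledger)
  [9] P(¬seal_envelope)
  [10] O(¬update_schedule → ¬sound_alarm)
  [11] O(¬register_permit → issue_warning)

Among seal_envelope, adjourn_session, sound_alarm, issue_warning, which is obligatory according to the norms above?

issue_warning

F(¬validate_form) at premise 2 means O(validate_form).
With premise 4, O(validate_form → ¬update_schedule), the K-axiom yields O(¬update_schedule).
From O(¬update_schedule) and premise 10, O(¬update_schedule → ¬sound_alarm), we obtain O(¬sound_alarm).
Premise 7 is O(¬reject_protocol → sound_alarm); contrapositively O(¬sound_alarm → reject_protocol). Since O(¬sound_alarm) holds, K gives O(reject_protocol).
Premise 6 is O(reject_protocol → withhold_prescription); since O(reject_protocol), deontic closure gives O(withhold_prescription).
Premise 3 is O(withhold_prescription → issue_warning); since O(withhold_prescription), deontic closure gives O(issue_warning).
So O(issue_warning) holds — issue_warning is obligatory. None of the other listed options is made obligatory by any chain of premises.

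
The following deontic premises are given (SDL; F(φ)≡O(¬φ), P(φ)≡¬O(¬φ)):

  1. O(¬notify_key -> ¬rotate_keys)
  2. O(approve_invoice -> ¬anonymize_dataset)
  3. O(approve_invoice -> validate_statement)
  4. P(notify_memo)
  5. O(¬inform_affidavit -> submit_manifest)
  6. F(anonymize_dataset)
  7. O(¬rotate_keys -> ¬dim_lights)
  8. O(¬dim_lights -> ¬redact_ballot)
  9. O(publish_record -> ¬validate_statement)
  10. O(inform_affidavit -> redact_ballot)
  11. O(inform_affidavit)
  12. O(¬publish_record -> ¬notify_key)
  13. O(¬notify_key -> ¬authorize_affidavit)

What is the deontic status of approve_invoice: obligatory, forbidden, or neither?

Premise 11 states O(inform_affidavit) outright.
Premise 10 is O(inform_affidavit -> redact_ballot); since O(inform_affidavit), deontic closure gives O(redact_ballot).
Premise 8 is O(¬dim_lights -> ¬redact_ballot); contrapositively O(redact_ballot -> dim_lights). Since O(redact_ballot) holds, K gives O(dim_lights).
Premise 7, O(¬rotate_keys -> ¬dim_lights), contraposes to O(dim_lights -> rotate_keys); with O(dim_lights) we get O(rotate_keys).
Premise 1 is O(¬notify_key -> ¬rotate_keys); contrapositively O(rotate_keys -> notify_key). Since O(rotate_keys) holds, K gives O(notify_key).
Premise 12, O(¬publish_record -> ¬notify_key), contraposes to O(notify_key -> publish_record); with O(notify_key) we get O(publish_record).
Premise 9 is O(publish_record -> ¬validate_statement); since O(publish_record), deontic closure gives O(¬validate_statement).
Premise 3 is O(approve_invoice -> validate_statement); contrapositively O(¬validate_statement -> ¬approve_invoice). Since O(¬validate_statement) holds, K gives O(¬approve_invoice).
Premises 2, 4, 5, 6, 13 do not contribute to this derivation.
Thus O(¬approve_invoice), which is F(approve_invoice): approve_invoice is forbidden.

Forbidden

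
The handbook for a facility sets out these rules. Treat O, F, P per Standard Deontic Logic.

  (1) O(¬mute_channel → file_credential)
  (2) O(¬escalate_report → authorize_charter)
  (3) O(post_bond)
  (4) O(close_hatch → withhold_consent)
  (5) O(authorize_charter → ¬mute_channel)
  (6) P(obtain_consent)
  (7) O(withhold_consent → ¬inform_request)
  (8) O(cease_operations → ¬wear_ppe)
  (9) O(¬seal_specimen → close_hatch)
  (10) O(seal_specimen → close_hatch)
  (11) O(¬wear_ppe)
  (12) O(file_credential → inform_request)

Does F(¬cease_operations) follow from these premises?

No

Premise 8 is O(cease_operations → ¬wear_ppe); even if O(¬wear_ppe) held, inferring O(cease_operations) would be affirming the consequent — invalid.
No other premise forces O(cease_operations). An ideal world satisfying every premise can still have ¬cease_operations true, so F(¬cease_operations) is not derivable.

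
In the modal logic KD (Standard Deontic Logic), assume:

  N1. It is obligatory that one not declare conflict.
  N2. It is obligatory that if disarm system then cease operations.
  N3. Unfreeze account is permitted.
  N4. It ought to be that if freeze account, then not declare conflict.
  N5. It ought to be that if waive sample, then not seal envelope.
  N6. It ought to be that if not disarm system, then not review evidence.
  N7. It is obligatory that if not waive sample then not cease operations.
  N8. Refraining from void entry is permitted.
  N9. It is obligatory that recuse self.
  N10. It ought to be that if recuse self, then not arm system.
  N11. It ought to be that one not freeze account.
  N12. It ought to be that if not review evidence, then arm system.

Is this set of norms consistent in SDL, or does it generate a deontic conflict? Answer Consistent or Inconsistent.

Consistent

Premise 4 is O(freeze_account → ¬declare_conflict); even if O(¬declare_conflict) held, inferring O(freeze_account) would be affirming the consequent — invalid.
So O(freeze_account) is not derivable, and the apparent clash with O(¬freeze_account) does not arise.
A world satisfying every obligation exists (e.g. arm_system=false, cease_operations=true, declare_conflict=false, disarm_system=true, freeze_account=false, recuse_self=true, review_evidence=true, seal_envelope=false, unfreeze_account=false, void_entry=false, waive_sample=true); no atom is both obligatory and forbidden, so the set is consistent.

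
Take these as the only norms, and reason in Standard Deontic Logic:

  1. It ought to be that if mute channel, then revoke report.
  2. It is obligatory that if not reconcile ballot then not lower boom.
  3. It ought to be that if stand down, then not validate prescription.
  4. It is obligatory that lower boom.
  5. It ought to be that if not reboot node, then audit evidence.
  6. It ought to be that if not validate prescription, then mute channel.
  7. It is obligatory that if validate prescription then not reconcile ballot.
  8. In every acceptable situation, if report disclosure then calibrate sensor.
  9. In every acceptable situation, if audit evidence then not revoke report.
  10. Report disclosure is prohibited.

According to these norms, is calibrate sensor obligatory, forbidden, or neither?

Neither

Premise 8 is O(report_disclosure → calibrate_sensor), but O(report_disclosure) is not derivable from the premises, so it does not yield O(calibrate_sensor).
No premise or chain of K-axiom applications forces O(calibrate_sensor), and none forces O(¬calibrate_sensor). So calibrate_sensor is neither obligatory nor forbidden under these norms.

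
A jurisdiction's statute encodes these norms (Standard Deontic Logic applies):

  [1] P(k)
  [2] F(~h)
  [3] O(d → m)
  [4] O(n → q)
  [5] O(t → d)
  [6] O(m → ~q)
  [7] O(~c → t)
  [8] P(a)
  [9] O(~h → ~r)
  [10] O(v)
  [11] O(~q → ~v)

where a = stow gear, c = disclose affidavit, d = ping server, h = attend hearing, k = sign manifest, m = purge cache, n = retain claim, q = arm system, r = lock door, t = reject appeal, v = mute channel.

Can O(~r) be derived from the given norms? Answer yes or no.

No

Premise 9 is O(~h → ~r), but O(~h) is not derivable from the premises, so it does not yield O(~r).
No other premise forces O(~r). An ideal world satisfying every premise can still have ~r false, so O(~r) is not derivable.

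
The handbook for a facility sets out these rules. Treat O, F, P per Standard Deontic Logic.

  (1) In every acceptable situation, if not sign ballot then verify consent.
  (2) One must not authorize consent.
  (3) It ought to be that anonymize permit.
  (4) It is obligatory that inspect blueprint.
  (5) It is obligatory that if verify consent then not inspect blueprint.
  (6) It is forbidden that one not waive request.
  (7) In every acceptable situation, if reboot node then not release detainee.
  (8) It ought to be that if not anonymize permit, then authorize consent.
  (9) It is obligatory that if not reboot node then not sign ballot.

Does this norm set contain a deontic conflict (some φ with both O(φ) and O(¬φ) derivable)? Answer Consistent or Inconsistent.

Consistent

Premise 8 is O(¬anonymize_permit → authorize_consent), but O(¬anonymize_permit) is not derivable from the premises, so it does not yield O(authorize_consent).
So O(authorize_consent) is not derivable, and the apparent clash with O(¬authorize_consent) does not arise.
A world satisfying every obligation exists (e.g. anonymize_permit=true, authorize_consent=false, inspect_blueprint=true, reboot_node=true, release_detainee=false, sign_ballot=true, verify_consent=false, waive_request=true); no atom is both obligatory and forbidden, so the set is consistent.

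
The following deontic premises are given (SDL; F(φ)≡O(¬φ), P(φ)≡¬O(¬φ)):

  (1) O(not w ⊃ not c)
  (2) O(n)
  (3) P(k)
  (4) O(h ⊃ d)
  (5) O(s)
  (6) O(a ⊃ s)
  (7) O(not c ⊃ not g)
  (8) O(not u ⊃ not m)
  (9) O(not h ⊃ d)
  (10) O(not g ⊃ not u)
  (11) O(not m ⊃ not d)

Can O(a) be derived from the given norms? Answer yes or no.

No

Premise 6 is O(a ⊃ s); even if O(s) held, inferring O(a) would be affirming the consequent — invalid.
No other premise forces O(a). An ideal world satisfying every premise can still have a false, so O(a) is not derivable.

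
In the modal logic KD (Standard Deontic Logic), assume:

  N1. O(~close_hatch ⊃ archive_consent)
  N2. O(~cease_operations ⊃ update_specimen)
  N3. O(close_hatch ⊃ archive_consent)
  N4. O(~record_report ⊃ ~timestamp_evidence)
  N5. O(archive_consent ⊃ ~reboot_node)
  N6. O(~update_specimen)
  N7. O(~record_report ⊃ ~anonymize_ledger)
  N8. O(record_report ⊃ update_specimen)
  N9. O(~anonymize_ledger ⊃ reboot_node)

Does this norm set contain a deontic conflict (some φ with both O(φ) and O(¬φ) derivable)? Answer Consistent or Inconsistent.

Premises 1 and 3 cover both cases: O(~close_hatch ⊃ archive_consent) and O(close_hatch ⊃ archive_consent). Since ~close_hatch ∨ close_hatch is a tautology, O(archive_consent) follows.
From O(archive_consent) and premise 5, O(archive_consent ⊃ ~reboot_node), we obtain O(~reboot_node).
The contrapositive of premise 9 (O(~anonymize_ledger ⊃ reboot_node)) is O(~reboot_node ⊃ anonymize_ledger), and O(~reboot_node) is already established, so O(anonymize_ledger).
Premise 7 is O(~record_report ⊃ ~anonymize_ledger); contrapositively O(anonymize_ledger ⊃ record_report). Since O(anonymize_ledger) holds, K gives O(record_report).
Premise 8 is O(record_report ⊃ update_specimen); since O(record_report), deontic closure gives O(update_specimen).
But premise 6 directly asserts O(~update_specimen).
We now have both O(update_specimen) and O(~update_specimen) — update_specimen is simultaneously obligatory and forbidden, violating the D-axiom.

Inconsistent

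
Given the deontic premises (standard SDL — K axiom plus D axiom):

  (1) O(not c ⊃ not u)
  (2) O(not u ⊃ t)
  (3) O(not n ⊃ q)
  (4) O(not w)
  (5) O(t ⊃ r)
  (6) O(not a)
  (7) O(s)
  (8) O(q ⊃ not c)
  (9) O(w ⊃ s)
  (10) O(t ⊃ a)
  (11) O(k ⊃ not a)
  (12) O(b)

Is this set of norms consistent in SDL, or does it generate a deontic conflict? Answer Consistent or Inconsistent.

Premise 9 is O(w ⊃ s); even if O(s) held, inferring O(w) would be affirming the consequent — invalid.
So O(w) is not derivable, and the apparent clash with O(not w) does not arise.
A world satisfying every obligation exists (e.g. a=false, b=true, c=true, k=false, n=true, q=false, r=false, s=true, t=false, u=true, w=false); no atom is both obligatory and forbidden, so the set is consistent.

Consistent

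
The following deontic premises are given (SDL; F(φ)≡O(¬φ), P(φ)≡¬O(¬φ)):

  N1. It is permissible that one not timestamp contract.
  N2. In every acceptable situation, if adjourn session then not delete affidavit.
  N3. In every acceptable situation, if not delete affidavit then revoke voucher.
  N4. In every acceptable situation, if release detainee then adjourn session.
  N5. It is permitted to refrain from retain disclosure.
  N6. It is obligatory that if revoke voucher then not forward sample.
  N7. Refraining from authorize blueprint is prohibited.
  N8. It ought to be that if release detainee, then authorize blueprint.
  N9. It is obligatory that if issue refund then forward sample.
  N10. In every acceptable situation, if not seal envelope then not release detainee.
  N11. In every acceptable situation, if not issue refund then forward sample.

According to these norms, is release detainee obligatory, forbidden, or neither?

Forbidden

By case analysis on ¬issue_refund: premise 11 gives O(¬issue_refund → forward_sample) and premise 9 gives O(issue_refund → forward_sample), so O(forward_sample) either way.
Premise 6, O(revoke_voucher → ¬forward_sample), contraposes to O(forward_sample → ¬revoke_voucher); with O(forward_sample) we get O(¬revoke_voucher).
Premise 3, O(¬delete_affidavit → revoke_voucher), contraposes to O(¬revoke_voucher → delete_affidavit); with O(¬revoke_voucher) we get O(delete_affidavit).
Premise 2, O(adjourn_session → ¬delete_affidavit), contraposes to O(delete_affidavit → ¬adjourn_session); with O(delete_affidavit) we get O(¬adjourn_session).
Premise 4 is O(release_detainee → adjourn_session); contrapositively O(¬adjourn_session → ¬release_detainee). Since O(¬adjourn_session) holds, K gives O(¬release_detainee).
Premises 1, 5, 7, 8, 10 do not contribute to this derivation.
Thus O(¬release_detainee), which is F(release_detainee): release_detainee is forbidden.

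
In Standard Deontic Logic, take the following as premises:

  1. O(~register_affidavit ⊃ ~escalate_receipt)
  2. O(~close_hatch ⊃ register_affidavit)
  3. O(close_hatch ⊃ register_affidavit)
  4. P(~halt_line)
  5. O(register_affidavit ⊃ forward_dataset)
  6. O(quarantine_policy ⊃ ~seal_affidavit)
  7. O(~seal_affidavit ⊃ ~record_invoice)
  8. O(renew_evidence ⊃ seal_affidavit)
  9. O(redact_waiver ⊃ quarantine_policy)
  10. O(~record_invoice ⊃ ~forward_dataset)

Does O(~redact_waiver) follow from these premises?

Premises 3 and 2 are O(close_hatch ⊃ register_affidavit) and O(~close_hatch ⊃ register_affidavit); every ideal world satisfies close_hatch or ~close_hatch, so in either case register_affidavit holds — hence O(register_affidavit).
Premise 5 is O(register_affidavit ⊃ forward_dataset); since O(register_affidavit), deontic closure gives O(forward_dataset).
Premise 10 is O(~record_invoice ⊃ ~forward_dataset); contrapositively O(forward_dataset ⊃ record_invoice). Since O(forward_dataset) holds, K gives O(record_invoice).
The contrapositive of premise 7 (O(~seal_affidavit ⊃ ~record_invoice)) is O(record_invoice ⊃ seal_affidavit), and O(record_invoice) is already established, so O(seal_affidavit).
Premise 6 is O(quarantine_policy ⊃ ~seal_affidavit); contrapositively O(seal_affidavit ⊃ ~quarantine_policy). Since O(seal_affidavit) holds, K gives O(~quarantine_policy).
Premise 9 is O(redact_waiver ⊃ quarantine_policy); contrapositively O(~quarantine_policy ⊃ ~redact_waiver). Since O(~quarantine_policy) holds, K gives O(~redact_waiver).
Premises 1, 4, 8 do not contribute to this derivation.
So O(~redact_waiver) follows.

Yes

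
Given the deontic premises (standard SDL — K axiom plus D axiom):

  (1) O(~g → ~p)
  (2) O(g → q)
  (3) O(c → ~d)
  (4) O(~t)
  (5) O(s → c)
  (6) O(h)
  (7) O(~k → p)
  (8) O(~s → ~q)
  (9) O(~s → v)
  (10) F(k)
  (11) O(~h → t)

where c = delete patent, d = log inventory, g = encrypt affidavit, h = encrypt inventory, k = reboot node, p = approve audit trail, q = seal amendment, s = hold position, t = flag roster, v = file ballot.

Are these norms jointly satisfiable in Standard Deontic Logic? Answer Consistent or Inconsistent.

Premise 11 is O(~h → t), but O(~h) is not derivable from the premises, so it does not yield O(t).
So O(t) is not derivable, and the apparent clash with O(~t) does not arise.
A world satisfying every obligation exists (e.g. c=true, d=false, g=true, h=true, k=false, p=true, q=true, s=true, t=false, v=false); no atom is both obligatory and forbidden, so the set is consistent.

Consistent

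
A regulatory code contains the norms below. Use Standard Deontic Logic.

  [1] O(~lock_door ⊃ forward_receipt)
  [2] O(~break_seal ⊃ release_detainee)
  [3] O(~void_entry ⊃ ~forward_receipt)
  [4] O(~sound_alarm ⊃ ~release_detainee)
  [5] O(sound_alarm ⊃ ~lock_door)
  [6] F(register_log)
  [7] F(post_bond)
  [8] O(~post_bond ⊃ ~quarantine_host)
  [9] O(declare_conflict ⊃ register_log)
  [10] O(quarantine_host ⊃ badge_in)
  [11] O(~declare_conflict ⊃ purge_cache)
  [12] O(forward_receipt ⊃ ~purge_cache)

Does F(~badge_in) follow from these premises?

No

Premise 10 is O(quarantine_host ⊃ badge_in), but O(quarantine_host) is not derivable from the premises, so it does not yield O(badge_in).
No other premise forces O(badge_in). An ideal world satisfying every premise can still have ~badge_in true, so F(~badge_in) is not derivable.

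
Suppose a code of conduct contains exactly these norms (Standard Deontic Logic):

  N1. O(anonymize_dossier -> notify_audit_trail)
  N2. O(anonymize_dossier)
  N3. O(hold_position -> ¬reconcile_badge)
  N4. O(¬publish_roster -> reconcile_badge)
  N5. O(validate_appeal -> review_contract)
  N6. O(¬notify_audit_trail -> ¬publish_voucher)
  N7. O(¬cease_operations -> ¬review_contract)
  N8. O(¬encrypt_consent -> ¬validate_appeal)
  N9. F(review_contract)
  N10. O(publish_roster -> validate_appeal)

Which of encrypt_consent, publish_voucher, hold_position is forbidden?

hold_position

F(review_contract) at premise 9 means O(¬review_contract).
Premise 5, O(validate_appeal -> review_contract), contraposes to O(¬review_contract -> ¬validate_appeal); with O(¬review_contract) we get O(¬validate_appeal).
The contrapositive of premise 10 (O(publish_roster -> validate_appeal)) is O(¬validate_appeal -> ¬publish_roster), and O(¬validate_appeal) is already established, so O(¬publish_roster).
Applying K to premise 4 (O(¬publish_roster -> reconcile_badge)) and O(¬publish_roster) yields O(reconcile_badge).
Premise 3 is O(hold_position -> ¬reconcile_badge); contrapositively O(reconcile_badge -> ¬hold_position). Since O(reconcile_badge) holds, K gives O(¬hold_position).
So O(¬hold_position) holds, i.e. hold_position is forbidden. None of the other listed options is forbidden under the premises.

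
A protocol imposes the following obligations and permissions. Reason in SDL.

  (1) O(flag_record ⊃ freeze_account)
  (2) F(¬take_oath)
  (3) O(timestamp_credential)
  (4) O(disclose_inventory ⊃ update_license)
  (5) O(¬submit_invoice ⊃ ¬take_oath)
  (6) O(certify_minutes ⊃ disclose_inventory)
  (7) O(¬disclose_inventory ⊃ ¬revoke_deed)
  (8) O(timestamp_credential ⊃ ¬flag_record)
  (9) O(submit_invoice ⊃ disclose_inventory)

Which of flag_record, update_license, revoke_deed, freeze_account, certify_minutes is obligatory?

update_license

Premise 2 is F(¬take_oath), i.e. O(take_oath).
The contrapositive of premise 5 (O(¬submit_invoice ⊃ ¬take_oath)) is O(take_oath ⊃ submit_invoice), and O(take_oath) is already established, so O(submit_invoice).
With premise 9, O(submit_invoice ⊃ disclose_inventory), the K-axiom yields O(disclose_inventory).
From O(disclose_inventory) and premise 4, O(disclose_inventory ⊃ update_license), we obtain O(update_license).
So O(update_license) holds — update_license is obligatory. None of the other listed options is made obligatory by any chain of premises.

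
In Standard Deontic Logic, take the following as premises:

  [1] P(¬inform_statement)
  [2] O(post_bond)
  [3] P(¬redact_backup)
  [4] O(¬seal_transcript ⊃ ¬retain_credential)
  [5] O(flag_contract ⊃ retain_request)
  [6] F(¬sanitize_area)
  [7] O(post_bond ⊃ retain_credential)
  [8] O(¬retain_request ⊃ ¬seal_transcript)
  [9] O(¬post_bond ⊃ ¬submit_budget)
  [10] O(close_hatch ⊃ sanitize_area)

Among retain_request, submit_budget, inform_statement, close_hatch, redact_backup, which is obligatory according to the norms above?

Premise 2 states O(post_bond) outright.
From O(post_bond) and premise 7, O(post_bond ⊃ retain_credential), we obtain O(retain_credential).
Premise 4, O(¬seal_transcript ⊃ ¬retain_credential), contraposes to O(retain_credential ⊃ seal_transcript); with O(retain_credential) we get O(seal_transcript).
Premise 8 is O(¬retain_request ⊃ ¬seal_transcript); contrapositively O(seal_transcript ⊃ retain_request). Since O(seal_transcript) holds, K gives O(retain_request).
So O(retain_request) holds — retain_request is obligatory. None of the other listed options is made obligatory by any chain of premises.

retain_request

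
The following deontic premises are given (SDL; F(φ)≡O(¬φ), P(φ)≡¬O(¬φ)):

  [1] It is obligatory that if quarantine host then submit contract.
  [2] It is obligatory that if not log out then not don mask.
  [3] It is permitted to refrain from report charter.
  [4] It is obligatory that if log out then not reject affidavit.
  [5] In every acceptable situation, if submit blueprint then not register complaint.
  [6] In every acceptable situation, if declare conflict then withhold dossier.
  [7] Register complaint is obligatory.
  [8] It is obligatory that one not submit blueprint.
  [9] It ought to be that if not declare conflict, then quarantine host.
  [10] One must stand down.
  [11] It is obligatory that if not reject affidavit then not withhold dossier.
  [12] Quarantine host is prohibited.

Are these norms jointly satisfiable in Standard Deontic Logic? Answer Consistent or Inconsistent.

Consistent

Premise 5 is O(submit_blueprint → ¬register_complaint), but O(submit_blueprint) is not derivable from the premises, so it does not yield O(¬register_complaint).
So O(¬register_complaint) is not derivable, and the apparent clash with O(register_complaint) does not arise.
A world satisfying every obligation exists (e.g. declare_conflict=true, don_mask=false, log_out=false, quarantine_host=false, register_complaint=true, reject_affidavit=true, report_charter=false, stand_down=true, submit_blueprint=false, submit_contract=false, withhold_dossier=true); no atom is both obligatory and forbidden, so the set is consistent.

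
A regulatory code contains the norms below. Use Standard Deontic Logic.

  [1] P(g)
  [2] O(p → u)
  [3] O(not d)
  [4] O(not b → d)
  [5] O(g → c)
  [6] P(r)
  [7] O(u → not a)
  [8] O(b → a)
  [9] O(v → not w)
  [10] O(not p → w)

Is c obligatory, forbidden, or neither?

Neither

Premise 5 is O(g → c), but O(g) is not derivable from the premises (the permission P(g) asserts only not O(not g), not O(g)), so it does not yield O(c).
No premise or chain of K-axiom applications forces O(c), and none forces O(not c). So c is neither obligatory nor forbidden under these norms.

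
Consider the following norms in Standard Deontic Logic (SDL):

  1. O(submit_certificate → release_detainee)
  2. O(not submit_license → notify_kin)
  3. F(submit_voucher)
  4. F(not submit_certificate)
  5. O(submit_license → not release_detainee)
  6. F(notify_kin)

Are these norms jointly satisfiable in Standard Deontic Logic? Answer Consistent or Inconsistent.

Inconsistent

F(not submit_certificate) at premise 4 means O(submit_certificate).
Applying K to premise 1 (O(submit_certificate → release_detainee)) and O(submit_certificate) yields O(release_detainee).
Premise 5 is O(submit_license → not release_detainee); contrapositively O(release_detainee → not submit_license). Since O(release_detainee) holds, K gives O(not submit_license).
From O(not submit_license) and premise 2, O(not submit_license → notify_kin), we obtain O(notify_kin).
However, F(notify_kin) at premise 6 amounts to O(not notify_kin).
We now have both O(notify_kin) and O(not notify_kin) — notify_kin is simultaneously obligatory and forbidden, violating the D-axiom.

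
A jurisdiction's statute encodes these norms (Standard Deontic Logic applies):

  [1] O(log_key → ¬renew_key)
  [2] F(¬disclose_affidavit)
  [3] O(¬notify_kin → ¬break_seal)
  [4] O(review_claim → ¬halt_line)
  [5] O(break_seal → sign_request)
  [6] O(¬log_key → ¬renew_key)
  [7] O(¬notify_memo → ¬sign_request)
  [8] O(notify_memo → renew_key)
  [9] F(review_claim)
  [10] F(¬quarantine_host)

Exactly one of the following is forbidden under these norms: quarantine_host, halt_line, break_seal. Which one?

Premises 6 and 1 are O(¬log_key → ¬renew_key) and O(log_key → ¬renew_key); every ideal world satisfies ¬log_key or log_key, so in either case ¬renew_key holds — hence O(¬renew_key).
The contrapositive of premise 8 (O(notify_memo → renew_key)) is O(¬renew_key → ¬notify_memo), and O(¬renew_key) is already established, so O(¬notify_memo).
With premise 7, O(¬notify_memo → ¬sign_request), the K-axiom yields O(¬sign_request).
Premise 5, O(break_seal → sign_request), contraposes to O(¬sign_request → ¬break_seal); with O(¬sign_request) we get O(¬break_seal).
So O(¬break_seal) holds, i.e. break_seal is forbidden. None of the other listed options is forbidden under the premises.

break_seal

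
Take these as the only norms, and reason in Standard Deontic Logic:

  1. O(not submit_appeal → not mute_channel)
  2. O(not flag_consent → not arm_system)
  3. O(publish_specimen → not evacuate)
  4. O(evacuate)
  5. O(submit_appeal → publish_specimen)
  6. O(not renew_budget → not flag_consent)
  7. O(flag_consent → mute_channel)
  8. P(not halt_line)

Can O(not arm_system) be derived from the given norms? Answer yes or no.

Yes

From premise 4 we have O(evacuate).
The contrapositive of premise 3 (O(publish_specimen → not evacuate)) is O(evacuate → not publish_specimen), and O(evacuate) is already established, so O(not publish_specimen).
The contrapositive of premise 5 (O(submit_appeal → publish_specimen)) is O(not publish_specimen → not submit_appeal), and O(not publish_specimen) is already established, so O(not submit_appeal).
From O(not submit_appeal) and premise 1, O(not submit_appeal → not mute_channel), we obtain O(not mute_channel).
The contrapositive of premise 7 (O(flag_consent → mute_channel)) is O(not mute_channel → not flag_consent), and O(not mute_channel) is already established, so O(not flag_consent).
With premise 2, O(not flag_consent → not arm_system), the K-axiom yields O(not arm_system).
Premises 6, 8 do not contribute to this derivation.
So O(not arm_system) follows.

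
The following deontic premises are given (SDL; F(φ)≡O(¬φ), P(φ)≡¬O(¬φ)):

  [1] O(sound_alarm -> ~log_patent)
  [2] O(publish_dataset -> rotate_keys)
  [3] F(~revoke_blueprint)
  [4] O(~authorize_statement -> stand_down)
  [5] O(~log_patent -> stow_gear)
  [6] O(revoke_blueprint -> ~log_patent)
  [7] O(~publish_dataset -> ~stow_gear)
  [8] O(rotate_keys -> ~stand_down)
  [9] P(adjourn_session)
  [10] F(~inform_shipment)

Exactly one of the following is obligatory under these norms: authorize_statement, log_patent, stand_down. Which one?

Premise 3, F(~revoke_blueprint), is equivalent to O(revoke_blueprint).
Premise 6 is O(revoke_blueprint -> ~log_patent); since O(revoke_blueprint), deontic closure gives O(~log_patent).
Applying K to premise 5 (O(~log_patent -> stow_gear)) and O(~log_patent) yields O(stow_gear).
Premise 7, O(~publish_dataset -> ~stow_gear), contraposes to O(stow_gear -> publish_dataset); with O(stow_gear) we get O(publish_dataset).
Applying K to premise 2 (O(publish_dataset -> rotate_keys)) and O(publish_dataset) yields O(rotate_keys).
Applying K to premise 8 (O(rotate_keys -> ~stand_down)) and O(rotate_keys) yields O(~stand_down).
The contrapositive of premise 4 (O(~authorize_statement -> stand_down)) is O(~stand_down -> authorize_statement), and O(~stand_down) is already established, so O(authorize_statement).
So O(authorize_statement) holds — authorize_statement is obligatory. None of the other listed options is made obligatory by any chain of premises.

authorize_statement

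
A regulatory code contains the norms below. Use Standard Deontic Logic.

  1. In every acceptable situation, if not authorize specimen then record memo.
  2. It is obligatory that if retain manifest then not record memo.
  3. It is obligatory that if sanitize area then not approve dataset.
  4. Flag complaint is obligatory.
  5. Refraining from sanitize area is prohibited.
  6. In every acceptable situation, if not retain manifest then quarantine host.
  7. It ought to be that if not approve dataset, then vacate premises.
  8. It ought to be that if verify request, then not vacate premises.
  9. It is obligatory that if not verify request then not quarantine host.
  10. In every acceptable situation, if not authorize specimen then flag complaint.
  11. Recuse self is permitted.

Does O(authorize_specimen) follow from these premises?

F(¬sanitize_area) at premise 5 means O(sanitize_area).
With premise 3, O(sanitize_area → ¬approve_dataset), the K-axiom yields O(¬approve_dataset).
Premise 7 is O(¬approve_dataset → vacate_premises); since O(¬approve_dataset), deontic closure gives O(vacate_premises).
Premise 8 is O(verify_request → ¬vacate_premises); contrapositively O(vacate_premises → ¬verify_request). Since O(vacate_premises) holds, K gives O(¬verify_request).
Applying K to premise 9 (O(¬verify_request → ¬quarantine_host)) and O(¬verify_request) yields O(¬quarantine_host).
The contrapositive of premise 6 (O(¬retain_manifest → quarantine_host)) is O(¬quarantine_host → retain_manifest), and O(¬quarantine_host) is already established, so O(retain_manifest).
Applying K to premise 2 (O(retain_manifest → ¬record_memo)) and O(retain_manifest) yields O(¬record_memo).
Premise 1 is O(¬authorize_specimen → record_memo); contrapositively O(¬record_memo → authorize_specimen). Since O(¬record_memo) holds, K gives O(authorize_specimen).
Premises 4, 10, 11 do not contribute to this derivation.
So O(authorize_specimen) follows.

Yes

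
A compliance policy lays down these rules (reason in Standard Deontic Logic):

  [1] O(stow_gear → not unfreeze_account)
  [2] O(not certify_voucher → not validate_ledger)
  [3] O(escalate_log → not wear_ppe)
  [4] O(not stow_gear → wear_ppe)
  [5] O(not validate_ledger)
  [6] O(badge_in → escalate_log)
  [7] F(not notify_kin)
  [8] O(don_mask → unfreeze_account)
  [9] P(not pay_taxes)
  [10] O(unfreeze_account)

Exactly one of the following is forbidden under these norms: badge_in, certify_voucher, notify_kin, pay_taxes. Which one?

badge_in

From premise 10 we have O(unfreeze_account).
Premise 1, O(stow_gear → not unfreeze_account), contraposes to O(unfreeze_account → not stow_gear); with O(unfreeze_account) we get O(not stow_gear).
With premise 4, O(not stow_gear → wear_ppe), the K-axiom yields O(wear_ppe).
Premise 3 is O(escalate_log → not wear_ppe); contrapositively O(wear_ppe → not escalate_log). Since O(wear_ppe) holds, K gives O(not escalate_log).
Premise 6 is O(badge_in → escalate_log); contrapositively O(not escalate_log → not badge_in). Since O(not escalate_log) holds, K gives O(not badge_in).
So O(not badge_in) holds, i.e. badge_in is forbidden. None of the other listed options is forbidden under the premises.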